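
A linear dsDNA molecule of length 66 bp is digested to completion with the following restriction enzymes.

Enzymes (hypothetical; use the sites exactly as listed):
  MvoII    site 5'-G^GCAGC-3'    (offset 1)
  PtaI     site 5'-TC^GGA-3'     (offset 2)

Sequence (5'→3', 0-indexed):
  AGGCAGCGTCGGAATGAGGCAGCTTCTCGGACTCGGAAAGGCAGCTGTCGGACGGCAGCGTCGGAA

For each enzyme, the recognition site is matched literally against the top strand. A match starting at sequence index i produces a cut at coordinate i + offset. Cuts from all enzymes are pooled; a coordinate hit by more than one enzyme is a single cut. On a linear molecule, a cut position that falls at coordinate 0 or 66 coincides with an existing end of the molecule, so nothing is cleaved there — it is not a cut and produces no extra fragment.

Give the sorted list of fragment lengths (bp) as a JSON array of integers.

[2,4,5,6,6,8,8,8,9,10]

Scan for sites:
  MvoII (GGCAGC, off=1): starts [1, 17, 39, 53] → cuts [2, 18, 40, 54]
  PtaI (TCGGA, off=2): starts [8, 26, 32, 47, 60] → cuts [10, 28, 34, 49, 62]

Pooled cuts: [2, 10, 18, 28, 34, 40, 49, 54, 62]

Fragments:
  [0,2): 2 bp
  [2,10): 8 bp
  [10,18): 8 bp
  [18,28): 10 bp
  [28,34): 6 bp
  [34,40): 6 bp
  [40,49): 9 bp
  [49,54): 5 bp
  [54,62): 8 bp
  [62,66): 4 bp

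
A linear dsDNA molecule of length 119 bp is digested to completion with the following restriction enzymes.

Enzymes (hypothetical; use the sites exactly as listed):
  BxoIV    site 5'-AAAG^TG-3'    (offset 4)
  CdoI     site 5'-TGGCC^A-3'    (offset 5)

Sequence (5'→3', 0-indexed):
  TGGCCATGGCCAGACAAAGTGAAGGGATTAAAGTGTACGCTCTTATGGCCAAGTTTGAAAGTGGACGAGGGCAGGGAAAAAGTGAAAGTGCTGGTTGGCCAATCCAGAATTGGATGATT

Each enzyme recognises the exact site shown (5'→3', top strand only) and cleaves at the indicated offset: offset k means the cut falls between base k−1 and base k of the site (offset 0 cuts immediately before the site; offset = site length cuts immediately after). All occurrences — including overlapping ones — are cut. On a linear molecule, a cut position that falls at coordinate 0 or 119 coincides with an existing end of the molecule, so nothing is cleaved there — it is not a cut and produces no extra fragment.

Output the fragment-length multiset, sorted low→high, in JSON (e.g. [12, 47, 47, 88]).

[5,6,6,8,11,12,14,17,19,21]

Per-enzyme occurrences:
  BxoIV (AAAGTG, off=4): starts [15, 29, 57, 78, 84] → cuts [19, 33, 61, 82, 88]
  CdoI (TGGCCA, off=5): starts [0, 6, 45, 95] → cuts [5, 11, 50, 100]

Pooled cuts: [5, 11, 19, 33, 50, 61, 82, 88, 100]

Fragments:
  [0,5): 5 bp
  [5,11): 6 bp
  [11,19): 8 bp
  [19,33): 14 bp
  [33,50): 17 bp
  [50,61): 11 bp
  [61,82): 21 bp
  [82,88): 6 bp
  [88,100): 12 bp
  [100,119): 19 bp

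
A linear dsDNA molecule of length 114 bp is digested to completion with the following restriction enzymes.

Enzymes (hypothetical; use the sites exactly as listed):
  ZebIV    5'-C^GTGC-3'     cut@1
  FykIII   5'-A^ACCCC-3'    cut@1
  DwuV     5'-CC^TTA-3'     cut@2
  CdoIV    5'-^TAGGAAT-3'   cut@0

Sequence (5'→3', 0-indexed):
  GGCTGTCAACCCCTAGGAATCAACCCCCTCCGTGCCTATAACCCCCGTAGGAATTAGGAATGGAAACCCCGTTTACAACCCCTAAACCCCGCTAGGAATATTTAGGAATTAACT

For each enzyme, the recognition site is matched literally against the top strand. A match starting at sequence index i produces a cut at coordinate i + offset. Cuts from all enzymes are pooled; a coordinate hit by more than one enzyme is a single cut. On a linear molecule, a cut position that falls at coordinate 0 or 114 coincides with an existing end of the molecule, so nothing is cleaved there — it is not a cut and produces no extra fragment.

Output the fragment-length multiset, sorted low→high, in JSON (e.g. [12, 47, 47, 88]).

Scan for sites:
  ZebIV (CGTGC, off=1): starts [30] → cuts [31]
  FykIII (AACCCC, off=1): starts [7, 21, 39, 64, 76, 84] → cuts [8, 22, 40, 65, 77, 85]
  DwuV (CCTTA, off=2): no sites
  CdoIV (TAGGAAT, off=0): starts [13, 47, 54, 92, 102] → cuts [13, 47, 54, 92, 102]

Pooled cuts: [8, 13, 22, 31, 40, 47, 54, 65, 77, 85, 92, 102]

Fragments:
  [0,8): 8 bp
  [8,13): 5 bp
  [13,22): 9 bp
  [22,31): 9 bp
  [31,40): 9 bp
  [40,47): 7 bp
  [47,54): 7 bp
  [54,65): 11 bp
  [65,77): 12 bp
  [77,85): 8 bp
  [85,92): 7 bp
  [92,102): 10 bp
  [102,114): 12 bp

[5,7,7,7,8,8,9,9,9,10,11,12,12]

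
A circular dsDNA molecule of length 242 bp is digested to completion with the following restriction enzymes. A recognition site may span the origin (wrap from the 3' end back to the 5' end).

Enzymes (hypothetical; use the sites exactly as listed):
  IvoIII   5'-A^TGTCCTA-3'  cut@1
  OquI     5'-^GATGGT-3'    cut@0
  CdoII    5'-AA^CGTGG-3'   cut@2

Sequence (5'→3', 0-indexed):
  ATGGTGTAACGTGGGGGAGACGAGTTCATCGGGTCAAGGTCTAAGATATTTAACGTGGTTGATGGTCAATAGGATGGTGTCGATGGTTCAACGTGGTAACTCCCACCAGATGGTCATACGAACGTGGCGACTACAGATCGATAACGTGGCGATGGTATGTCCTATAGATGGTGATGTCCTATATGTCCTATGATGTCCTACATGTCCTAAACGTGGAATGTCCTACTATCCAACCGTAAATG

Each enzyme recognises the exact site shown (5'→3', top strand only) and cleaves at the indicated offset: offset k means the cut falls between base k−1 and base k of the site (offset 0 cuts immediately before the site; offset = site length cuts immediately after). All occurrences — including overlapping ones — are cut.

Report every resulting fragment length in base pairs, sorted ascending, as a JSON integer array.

[6,7,7,7,8,9,9,9,9,9,10,10,10,12,14,17,22,23,44]

Per-enzyme occurrences:
  IvoIII (ATGTCCTA, off=1): starts [156, 173, 182, 192, 201, 217] → cuts [157, 174, 183, 193, 202, 218]
  OquI (GATGGT, off=0): starts [60, 72, 81, 108, 150, 166, 241] → cuts [60, 72, 81, 108, 150, 166, 241]
  CdoII (AACGTGG, off=2): starts [7, 51, 89, 120, 142, 209] → cuts [9, 53, 91, 122, 144, 211]

Pooled cuts: [9, 53, 60, 72, 81, 91, 108, 122, 144, 150, 157, 166, 174, 183, 193, 202, 211, 218, 241]

Fragments:
  9→53: 44 bp
  53→60: 7 bp
  60→72: 12 bp
  72→81: 9 bp
  81→91: 10 bp
  91→108: 17 bp
  108→122: 14 bp
  122→144: 22 bp
  144→150: 6 bp
  150→157: 7 bp
  157→166: 9 bp
  166→174: 8 bp
  174→183: 9 bp
  183→193: 10 bp
  193→202: 9 bp
  202→211: 9 bp
  211→218: 7 bp
  218→241: 23 bp
  241→9 (wrap): 242-241+9 = 10 bp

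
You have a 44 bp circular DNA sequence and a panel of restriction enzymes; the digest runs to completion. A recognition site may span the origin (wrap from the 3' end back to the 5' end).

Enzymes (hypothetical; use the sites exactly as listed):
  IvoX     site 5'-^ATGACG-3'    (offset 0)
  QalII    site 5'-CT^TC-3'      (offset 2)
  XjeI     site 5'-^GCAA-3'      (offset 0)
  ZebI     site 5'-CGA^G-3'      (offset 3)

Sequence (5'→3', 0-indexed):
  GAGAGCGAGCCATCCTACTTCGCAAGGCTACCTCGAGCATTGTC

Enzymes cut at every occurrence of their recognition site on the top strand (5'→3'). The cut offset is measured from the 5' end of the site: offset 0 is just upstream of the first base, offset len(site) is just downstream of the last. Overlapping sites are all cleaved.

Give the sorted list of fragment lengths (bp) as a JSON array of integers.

[2,6,10,11,15]

Scan for sites:
  IvoX (ATGACG, off=0): no sites
  QalII CTTC/2: at [17] ⇒ [19]
  XjeI GCAA/0: at [21] ⇒ [21]
  ZebI CGAG/3: at [5, 33, 43] ⇒ [2, 8, 36]

All cut coordinates (distinct, sorted): [2, 8, 19, 21, 36]

Fragment lengths:
  2→8: 6 bp
  8→19: 11 bp
  19→21: 2 bp
  21→36: 15 bp
  36→2 (wrap): 44-36+2 = 10 bp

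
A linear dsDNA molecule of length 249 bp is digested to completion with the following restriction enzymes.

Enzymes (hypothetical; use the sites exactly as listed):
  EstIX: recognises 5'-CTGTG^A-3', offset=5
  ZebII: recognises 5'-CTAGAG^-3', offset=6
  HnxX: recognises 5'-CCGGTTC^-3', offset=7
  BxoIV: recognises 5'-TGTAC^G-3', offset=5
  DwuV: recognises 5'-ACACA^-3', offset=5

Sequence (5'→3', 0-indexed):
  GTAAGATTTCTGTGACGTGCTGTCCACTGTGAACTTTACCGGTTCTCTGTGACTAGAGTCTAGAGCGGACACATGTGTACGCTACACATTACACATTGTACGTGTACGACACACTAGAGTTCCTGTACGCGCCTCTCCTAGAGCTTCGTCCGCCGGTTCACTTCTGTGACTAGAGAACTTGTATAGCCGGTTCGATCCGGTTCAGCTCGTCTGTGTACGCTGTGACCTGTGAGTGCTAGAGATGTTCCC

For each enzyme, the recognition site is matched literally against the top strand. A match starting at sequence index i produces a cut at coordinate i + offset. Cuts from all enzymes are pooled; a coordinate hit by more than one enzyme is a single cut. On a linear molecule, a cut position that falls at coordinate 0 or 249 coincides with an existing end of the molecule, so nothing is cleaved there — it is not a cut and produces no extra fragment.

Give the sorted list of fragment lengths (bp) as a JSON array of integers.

[6,6,6,6,6,6,7,7,7,7,7,7,8,8,8,9,9,10,10,14,14,15,15,16,17,18]

Scan for sites:
  EstIX (CTGTGA, off=5): starts [9, 26, 46, 163, 219, 226] → cuts [14, 31, 51, 168, 224, 231]
  ZebII (CTAGAG, off=6): starts [52, 59, 113, 137, 169, 235] → cuts [58, 65, 119, 143, 175, 241]
  HnxX (CCGGTTC, off=7): starts [38, 152, 186, 196] → cuts [45, 159, 193, 203]
  BxoIV (TGTACG, off=5): starts [75, 96, 102, 123, 213] → cuts [80, 101, 107, 128, 218]
  DwuV (ACACA, off=5): starts [68, 83, 90, 108] → cuts [73, 88, 95, 113]

Pooled cuts: [14, 31, 45, 51, 58, 65, 73, 80, 88, 95, 101, 107, 113, 119, 128, 143, 159, 168, 175, 193, 203, 218, 224, 231, 241]

Fragment lengths:
  [0,14): 14 bp
  [14,31): 17 bp
  [31,45): 14 bp
  [45,51): 6 bp
  [51,58): 7 bp
  [58,65): 7 bp
  [65,73): 8 bp
  [73,80): 7 bp
  [80,88): 8 bp
  [88,95): 7 bp
  [95,101): 6 bp
  [101,107): 6 bp
  [107,113): 6 bp
  [113,119): 6 bp
  [119,128): 9 bp
  [128,143): 15 bp
  [143,159): 16 bp
  [159,168): 9 bp
  [168,175): 7 bp
  [175,193): 18 bp
  [193,203): 10 bp
  [203,218): 15 bp
  [218,224): 6 bp
  [224,231): 7 bp
  [231,241): 10 bp
  [241,249): 8 bp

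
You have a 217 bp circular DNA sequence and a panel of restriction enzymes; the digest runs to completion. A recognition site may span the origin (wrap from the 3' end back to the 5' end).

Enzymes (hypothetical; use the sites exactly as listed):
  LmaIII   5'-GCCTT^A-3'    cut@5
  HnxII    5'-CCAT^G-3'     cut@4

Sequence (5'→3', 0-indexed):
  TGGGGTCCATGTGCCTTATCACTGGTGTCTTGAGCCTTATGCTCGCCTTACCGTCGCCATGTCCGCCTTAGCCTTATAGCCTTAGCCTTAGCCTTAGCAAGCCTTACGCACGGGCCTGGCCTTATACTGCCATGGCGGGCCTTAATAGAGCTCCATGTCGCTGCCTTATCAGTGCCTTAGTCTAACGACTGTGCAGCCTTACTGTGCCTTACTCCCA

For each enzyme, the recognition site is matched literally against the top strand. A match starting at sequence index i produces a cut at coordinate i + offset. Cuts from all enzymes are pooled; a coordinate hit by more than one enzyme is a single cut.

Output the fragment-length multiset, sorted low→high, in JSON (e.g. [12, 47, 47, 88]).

Per-enzyme occurrences:
  LmaIII (GCCTTA, off=5): starts [12, 33, 44, 64, 70, 78, 84, 90, 100, 118, 138, 162, 173, 195, 205] → cuts [17, 38, 49, 69, 75, 83, 89, 95, 105, 123, 143, 167, 178, 200, 210]
  HnxII (CCATG, off=4): starts [6, 56, 129, 152, 214] → cuts [1, 10, 60, 133, 156]

All cut coordinates (distinct, sorted): [1, 10, 17, 38, 49, 60, 69, 75, 83, 89, 95, 105, 123, 133, 143, 156, 167, 178, 200, 210]

Fragments:
  1→10: 9 bp
  10→17: 7 bp
  17→38: 21 bp
  38→49: 11 bp
  49→60: 11 bp
  60→69: 9 bp
  69→75: 6 bp
  75→83: 8 bp
  83→89: 6 bp
  89→95: 6 bp
  95→105: 10 bp
  105→123: 18 bp
  123→133: 10 bp
  133→143: 10 bp
  143→156: 13 bp
  156→167: 11 bp
  167→178: 11 bp
  178→200: 22 bp
  200→210: 10 bp
  210→1 (wrap): 217-210+1 = 8 bp

[6,6,6,7,8,8,9,9,10,10,10,10,11,11,11,11,13,18,21,22]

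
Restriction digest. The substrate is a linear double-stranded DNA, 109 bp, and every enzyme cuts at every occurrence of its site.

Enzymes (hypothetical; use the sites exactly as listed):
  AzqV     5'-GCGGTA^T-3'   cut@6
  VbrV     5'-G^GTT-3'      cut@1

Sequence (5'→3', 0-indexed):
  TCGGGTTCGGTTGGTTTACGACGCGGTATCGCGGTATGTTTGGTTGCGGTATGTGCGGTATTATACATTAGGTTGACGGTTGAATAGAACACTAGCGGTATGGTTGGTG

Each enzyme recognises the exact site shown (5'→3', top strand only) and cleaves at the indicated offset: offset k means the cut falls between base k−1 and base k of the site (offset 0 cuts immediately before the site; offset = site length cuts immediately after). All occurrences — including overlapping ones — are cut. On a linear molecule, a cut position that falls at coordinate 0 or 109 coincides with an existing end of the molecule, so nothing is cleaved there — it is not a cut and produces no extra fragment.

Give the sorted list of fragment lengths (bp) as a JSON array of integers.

Site scan:
  AzqV GCGGTAT/6: at [22, 30, 45, 54, 94] ⇒ [28, 36, 51, 60, 100]
  VbrV GGTT/1: at [3, 8, 12, 41, 70, 77, 101] ⇒ [4, 9, 13, 42, 71, 78, 102]

Pooled cuts: [4, 9, 13, 28, 36, 42, 51, 60, 71, 78, 100, 102]

Fragment lengths:
  [0,4): 4 bp
  [4,9): 5 bp
  [9,13): 4 bp
  [13,28): 15 bp
  [28,36): 8 bp
  [36,42): 6 bp
  [42,51): 9 bp
  [51,60): 9 bp
  [60,71): 11 bp
  [71,78): 7 bp
  [78,100): 22 bp
  [100,102): 2 bp
  [102,109): 7 bp

[2,4,4,5,6,7,7,8,9,9,11,15,22]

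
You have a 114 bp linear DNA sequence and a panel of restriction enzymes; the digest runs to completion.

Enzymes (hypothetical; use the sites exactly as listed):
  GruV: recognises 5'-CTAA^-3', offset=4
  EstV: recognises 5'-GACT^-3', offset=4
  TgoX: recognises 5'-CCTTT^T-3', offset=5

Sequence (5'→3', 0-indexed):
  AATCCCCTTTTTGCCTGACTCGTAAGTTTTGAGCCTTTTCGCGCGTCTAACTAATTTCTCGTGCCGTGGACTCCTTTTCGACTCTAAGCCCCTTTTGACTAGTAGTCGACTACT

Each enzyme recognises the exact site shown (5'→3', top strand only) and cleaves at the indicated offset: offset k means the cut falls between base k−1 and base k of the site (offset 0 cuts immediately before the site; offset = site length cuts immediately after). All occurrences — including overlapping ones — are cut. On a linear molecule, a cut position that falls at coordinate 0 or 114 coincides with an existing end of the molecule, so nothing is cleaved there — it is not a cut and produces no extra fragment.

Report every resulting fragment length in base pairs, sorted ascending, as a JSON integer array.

[3,4,4,5,5,6,8,10,10,11,12,18,18]

Per-enzyme occurrences:
  GruV CTAA/4: at [46, 50, 83] ⇒ [50, 54, 87]
  EstV GACT/4: at [16, 68, 79, 96, 107] ⇒ [20, 72, 83, 100, 111]
  TgoX CCTTTT/5: at [5, 33, 72, 90] ⇒ [10, 38, 77, 95]

All cut coordinates (distinct, sorted): [10, 20, 38, 50, 54, 72, 77, 83, 87, 95, 100, 111]

Fragments:
  [0,10): 10 bp
  [10,20): 10 bp
  [20,38): 18 bp
  [38,50): 12 bp
  [50,54): 4 bp
  [54,72): 18 bp
  [72,77): 5 bp
  [77,83): 6 bp
  [83,87): 4 bp
  [87,95): 8 bp
  [95,100): 5 bp
  [100,111): 11 bp
  [111,114): 3 bp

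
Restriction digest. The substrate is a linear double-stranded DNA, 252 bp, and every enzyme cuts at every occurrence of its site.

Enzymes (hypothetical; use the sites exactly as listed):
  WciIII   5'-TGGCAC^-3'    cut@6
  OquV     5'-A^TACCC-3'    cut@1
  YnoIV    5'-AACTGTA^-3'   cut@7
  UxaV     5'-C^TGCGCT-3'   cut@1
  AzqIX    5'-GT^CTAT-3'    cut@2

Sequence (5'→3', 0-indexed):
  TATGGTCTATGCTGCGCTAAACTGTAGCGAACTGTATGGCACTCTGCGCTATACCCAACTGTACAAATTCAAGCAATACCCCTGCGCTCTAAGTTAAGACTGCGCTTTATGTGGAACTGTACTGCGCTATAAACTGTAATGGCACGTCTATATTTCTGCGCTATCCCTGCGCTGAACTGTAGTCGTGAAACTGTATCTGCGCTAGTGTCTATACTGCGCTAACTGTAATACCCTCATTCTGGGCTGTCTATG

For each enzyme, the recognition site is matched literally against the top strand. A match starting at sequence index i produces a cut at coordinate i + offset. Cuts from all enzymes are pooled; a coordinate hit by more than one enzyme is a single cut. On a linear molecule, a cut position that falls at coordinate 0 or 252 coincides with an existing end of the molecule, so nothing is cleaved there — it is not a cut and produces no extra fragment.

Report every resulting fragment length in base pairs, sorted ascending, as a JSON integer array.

Per-enzyme occurrences:
  WciIII (TGGCAC, off=6): starts [36, 139] → cuts [42, 145]
  OquV (ATACCC, off=1): starts [50, 75, 227] → cuts [51, 76, 228]
  YnoIV (AACTGTA, off=7): starts [19, 29, 56, 114, 131, 174, 188, 220] → cuts [26, 36, 63, 121, 138, 181, 195, 227]
  UxaV (CTGCGCT, off=1): starts [11, 43, 81, 99, 121, 155, 166, 196, 213] → cuts [12, 44, 82, 100, 122, 156, 167, 197, 214]
  AzqIX (GTCTAT, off=2): starts [4, 145, 206, 245] → cuts [6, 147, 208, 247]

Pooled cuts: [6, 12, 26, 36, 42, 44, 51, 63, 76, 82, 100, 121, 122, 138, 145, 147, 156, 167, 181, 195, 197, 208, 214, 227, 228, 247]

Fragments:
  [0,6): 6 bp
  [6,12): 6 bp
  [12,26): 14 bp
  [26,36): 10 bp
  [36,42): 6 bp
  [42,44): 2 bp
  [44,51): 7 bp
  [51,63): 12 bp
  [63,76): 13 bp
  [76,82): 6 bp
  [82,100): 18 bp
  [100,121): 21 bp
  [121,122): 1 bp
  [122,138): 16 bp
  [138,145): 7 bp
  [145,147): 2 bp
  [147,156): 9 bp
  [156,167): 11 bp
  [167,181): 14 bp
  [181,195): 14 bp
  [195,197): 2 bp
  [197,208): 11 bp
  [208,214): 6 bp
  [214,227): 13 bp
  [227,228): 1 bp
  [228,247): 19 bp
  [247,252): 5 bp

[1,1,2,2,2,5,6,6,6,6,6,7,7,9,10,11,11,12,13,13,14,14,14,16,18,19,21]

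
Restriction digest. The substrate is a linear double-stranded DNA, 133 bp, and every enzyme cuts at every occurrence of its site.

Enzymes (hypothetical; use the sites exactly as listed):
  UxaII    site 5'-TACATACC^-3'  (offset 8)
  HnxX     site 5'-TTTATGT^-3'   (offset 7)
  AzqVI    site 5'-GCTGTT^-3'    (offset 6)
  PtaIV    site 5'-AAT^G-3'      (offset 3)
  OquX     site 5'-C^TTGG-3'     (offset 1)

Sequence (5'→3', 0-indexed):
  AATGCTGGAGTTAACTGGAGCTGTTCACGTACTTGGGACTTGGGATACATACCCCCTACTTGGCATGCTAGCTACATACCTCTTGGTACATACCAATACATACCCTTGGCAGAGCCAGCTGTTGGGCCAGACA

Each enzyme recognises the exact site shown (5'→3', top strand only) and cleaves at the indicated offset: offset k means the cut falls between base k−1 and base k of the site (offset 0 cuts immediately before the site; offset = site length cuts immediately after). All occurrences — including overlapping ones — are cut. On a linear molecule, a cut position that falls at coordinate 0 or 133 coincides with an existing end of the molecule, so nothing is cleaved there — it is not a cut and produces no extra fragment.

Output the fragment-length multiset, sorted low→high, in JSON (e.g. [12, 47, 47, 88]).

[1,2,3,6,7,7,10,10,12,14,18,21,22]

Scan for sites:
  UxaII (TACATACC, off=8): starts [45, 72, 86, 96] → cuts [53, 80, 94, 104]
  HnxX (TTTATGT, off=7): no sites
  AzqVI (GCTGTT, off=6): starts [19, 117] → cuts [25, 123]
  PtaIV (AATG, off=3): starts [0] → cuts [3]
  OquX (CTTGG, off=1): starts [31, 38, 58, 81, 104] → cuts [32, 39, 59, 82, 105]

Pooled cuts: [3, 25, 32, 39, 53, 59, 80, 82, 94, 104, 105, 123]

Fragment lengths:
  [0,3): 3 bp
  [3,25): 22 bp
  [25,32): 7 bp
  [32,39): 7 bp
  [39,53): 14 bp
  [53,59): 6 bp
  [59,80): 21 bp
  [80,82): 2 bp
  [82,94): 12 bp
  [94,104): 10 bp
  [104,105): 1 bp
  [105,123): 18 bp
  [123,133): 10 bp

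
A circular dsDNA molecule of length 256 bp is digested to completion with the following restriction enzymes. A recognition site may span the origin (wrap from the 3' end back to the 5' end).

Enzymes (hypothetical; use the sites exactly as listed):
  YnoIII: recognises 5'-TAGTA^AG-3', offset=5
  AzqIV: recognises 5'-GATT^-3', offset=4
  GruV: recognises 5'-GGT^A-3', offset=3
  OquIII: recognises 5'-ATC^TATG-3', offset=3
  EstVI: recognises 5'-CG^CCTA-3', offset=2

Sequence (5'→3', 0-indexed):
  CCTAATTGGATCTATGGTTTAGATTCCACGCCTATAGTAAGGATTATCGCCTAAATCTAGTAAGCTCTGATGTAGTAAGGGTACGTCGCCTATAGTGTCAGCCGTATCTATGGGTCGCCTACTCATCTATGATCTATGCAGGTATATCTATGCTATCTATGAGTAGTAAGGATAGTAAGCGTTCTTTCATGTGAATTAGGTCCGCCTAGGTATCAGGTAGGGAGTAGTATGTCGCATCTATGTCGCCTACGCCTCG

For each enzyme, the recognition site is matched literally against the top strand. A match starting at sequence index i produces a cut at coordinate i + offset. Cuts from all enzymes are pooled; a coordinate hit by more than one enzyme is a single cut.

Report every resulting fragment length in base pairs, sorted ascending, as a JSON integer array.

[4,5,5,5,6,6,7,7,7,7,9,9,9,9,9,10,11,11,12,13,13,15,20,20,27]

Site scan:
  YnoIII TAGTAAG/5: at [34, 57, 72, 163, 172] ⇒ [39, 62, 77, 168, 177]
  AzqIV GATT/4: at [21, 41] ⇒ [25, 45]
  GruV GGTA/3: at [79, 140, 208, 215] ⇒ [82, 143, 211, 218]
  OquIII ATCTATG/3: at [9, 105, 124, 131, 145, 154, 235] ⇒ [12, 108, 127, 134, 148, 157, 238]
  EstVI CGCCTA/2: at [28, 47, 86, 115, 202, 243, 254] ⇒ [0, 30, 49, 88, 117, 204, 245]

Pooled cuts: [0, 12, 25, 30, 39, 45, 49, 62, 77, 82, 88, 108, 117, 127, 134, 143, 148, 157, 168, 177, 204, 211, 218, 238, 245]

Fragment lengths:
  0→12: 12 bp
  12→25: 13 bp
  25→30: 5 bp
  30→39: 9 bp
  39→45: 6 bp
  45→49: 4 bp
  49→62: 13 bp
  62→77: 15 bp
  77→82: 5 bp
  82→88: 6 bp
  88→108: 20 bp
  108→117: 9 bp
  117→127: 10 bp
  127→134: 7 bp
  134→143: 9 bp
  143→148: 5 bp
  148→157: 9 bp
  157→168: 11 bp
  168→177: 9 bp
  177→204: 27 bp
  204→211: 7 bp
  211→218: 7 bp
  218→238: 20 bp
  238→245: 7 bp
  245→0 (wrap): 256-245+0 = 11 bp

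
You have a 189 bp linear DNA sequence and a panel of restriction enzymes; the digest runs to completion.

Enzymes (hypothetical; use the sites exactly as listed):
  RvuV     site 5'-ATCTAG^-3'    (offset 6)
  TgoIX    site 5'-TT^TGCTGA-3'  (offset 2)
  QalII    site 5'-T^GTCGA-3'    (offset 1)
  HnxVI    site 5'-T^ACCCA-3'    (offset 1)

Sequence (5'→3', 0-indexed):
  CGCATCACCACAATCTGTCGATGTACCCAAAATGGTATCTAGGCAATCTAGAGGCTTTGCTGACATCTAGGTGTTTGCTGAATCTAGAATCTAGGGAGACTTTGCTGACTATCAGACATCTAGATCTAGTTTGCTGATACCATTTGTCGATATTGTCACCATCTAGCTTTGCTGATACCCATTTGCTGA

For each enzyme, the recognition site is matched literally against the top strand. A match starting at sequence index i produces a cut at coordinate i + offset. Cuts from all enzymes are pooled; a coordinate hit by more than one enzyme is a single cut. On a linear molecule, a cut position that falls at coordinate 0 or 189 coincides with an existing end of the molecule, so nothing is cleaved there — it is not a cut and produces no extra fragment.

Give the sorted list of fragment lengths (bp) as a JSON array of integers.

Scan for sites:
  RvuV ATCTAG/6: at [36, 45, 64, 81, 88, 117, 123, 160] ⇒ [42, 51, 70, 87, 94, 123, 129, 166]
  TgoIX TTTGCTGA/2: at [55, 73, 100, 129, 167, 181] ⇒ [57, 75, 102, 131, 169, 183]
  QalII TGTCGA/1: at [15, 144] ⇒ [16, 145]
  HnxVI TACCCA/1: at [23, 175] ⇒ [24, 176]

All cut coordinates (distinct, sorted): [16, 24, 42, 51, 57, 70, 75, 87, 94, 102, 123, 129, 131, 145, 166, 169, 176, 183]

Fragments:
  [0,16): 16 bp
  [16,24): 8 bp
  [24,42): 18 bp
  [42,51): 9 bp
  [51,57): 6 bp
  [57,70): 13 bp
  [70,75): 5 bp
  [75,87): 12 bp
  [87,94): 7 bp
  [94,102): 8 bp
  [102,123): 21 bp
  [123,129): 6 bp
  [129,131): 2 bp
  [131,145): 14 bp
  [145,166): 21 bp
  [166,169): 3 bp
  [169,176): 7 bp
  [176,183): 7 bp
  [183,189): 6 bp

[2,3,5,6,6,6,7,7,7,8,8,9,12,13,14,16,18,21,21]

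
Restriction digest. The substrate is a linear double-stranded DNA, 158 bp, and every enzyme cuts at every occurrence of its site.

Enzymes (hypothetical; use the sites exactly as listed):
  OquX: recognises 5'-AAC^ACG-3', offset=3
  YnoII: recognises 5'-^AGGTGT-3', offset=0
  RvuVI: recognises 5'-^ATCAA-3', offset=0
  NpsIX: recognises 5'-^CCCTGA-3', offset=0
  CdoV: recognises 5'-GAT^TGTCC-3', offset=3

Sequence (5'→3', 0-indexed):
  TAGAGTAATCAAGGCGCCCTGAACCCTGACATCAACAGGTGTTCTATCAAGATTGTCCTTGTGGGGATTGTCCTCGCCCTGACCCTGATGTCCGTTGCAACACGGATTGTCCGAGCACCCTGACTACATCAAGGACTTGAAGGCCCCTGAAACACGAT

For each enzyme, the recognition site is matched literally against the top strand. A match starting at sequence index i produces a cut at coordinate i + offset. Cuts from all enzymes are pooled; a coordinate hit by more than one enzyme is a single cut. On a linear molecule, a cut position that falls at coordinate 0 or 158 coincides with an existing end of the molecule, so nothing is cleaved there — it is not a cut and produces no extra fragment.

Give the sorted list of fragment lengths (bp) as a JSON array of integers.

[5,6,6,6,7,7,7,8,8,9,9,9,10,10,15,17,19]

Scan for sites:
  OquX (AACACG, off=3): starts [98, 150] → cuts [101, 153]
  YnoII (AGGTGT, off=0): starts [36] → cuts [36]
  RvuVI (ATCAA, off=0): starts [7, 30, 45, 127] → cuts [7, 30, 45, 127]
  NpsIX (CCCTGA, off=0): starts [16, 23, 76, 82, 117, 144] → cuts [16, 23, 76, 82, 117, 144]
  CdoV (GATTGTCC, off=3): starts [50, 65, 104] → cuts [53, 68, 107]

Pooled cuts: [7, 16, 23, 30, 36, 45, 53, 68, 76, 82, 101, 107, 117, 127, 144, 153]

Fragments:
  [0,7): 7 bp
  [7,16): 9 bp
  [16,23): 7 bp
  [23,30): 7 bp
  [30,36): 6 bp
  [36,45): 9 bp
  [45,53): 8 bp
  [53,68): 15 bp
  [68,76): 8 bp
  [76,82): 6 bp
  [82,101): 19 bp
  [101,107): 6 bp
  [107,117): 10 bp
  [117,127): 10 bp
  [127,144): 17 bp
  [144,153): 9 bp
  [153,158): 5 bp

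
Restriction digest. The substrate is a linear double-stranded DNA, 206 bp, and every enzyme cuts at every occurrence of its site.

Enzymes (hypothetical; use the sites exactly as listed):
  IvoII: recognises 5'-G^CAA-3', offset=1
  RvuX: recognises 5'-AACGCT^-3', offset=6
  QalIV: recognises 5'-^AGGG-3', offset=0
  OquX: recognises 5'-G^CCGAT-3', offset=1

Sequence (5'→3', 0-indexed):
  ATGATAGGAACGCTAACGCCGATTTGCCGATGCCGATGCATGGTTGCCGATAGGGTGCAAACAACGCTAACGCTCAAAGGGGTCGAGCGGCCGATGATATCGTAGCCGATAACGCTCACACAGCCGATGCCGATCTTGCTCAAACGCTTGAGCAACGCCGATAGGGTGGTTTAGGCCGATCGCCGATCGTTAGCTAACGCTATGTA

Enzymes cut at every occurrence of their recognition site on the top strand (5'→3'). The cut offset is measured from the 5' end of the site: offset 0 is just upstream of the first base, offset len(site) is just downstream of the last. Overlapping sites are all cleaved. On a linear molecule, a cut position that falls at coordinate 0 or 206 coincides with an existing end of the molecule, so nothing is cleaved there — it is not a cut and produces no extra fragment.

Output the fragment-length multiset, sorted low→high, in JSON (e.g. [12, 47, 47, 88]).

Scan for sites:
  IvoII (GCAA, off=1): starts [56, 151] → cuts [57, 152]
  RvuX (AACGCT, off=6): starts [8, 62, 68, 110, 142, 195] → cuts [14, 68, 74, 116, 148, 201]
  QalIV (AGGG, off=0): starts [51, 77, 162] → cuts [51, 77, 162]
  OquX (GCCGAT, off=1): starts [17, 25, 31, 45, 89, 104, 122, 128, 156, 174, 181] → cuts [18, 26, 32, 46, 90, 105, 123, 129, 157, 175, 182]

All cut coordinates (distinct, sorted): [14, 18, 26, 32, 46, 51, 57, 68, 74, 77, 90, 105, 116, 123, 129, 148, 152, 157, 162, 175, 182, 201]

Fragment lengths:
  [0,14): 14 bp
  [14,18): 4 bp
  [18,26): 8 bp
  [26,32): 6 bp
  [32,46): 14 bp
  [46,51): 5 bp
  [51,57): 6 bp
  [57,68): 11 bp
  [68,74): 6 bp
  [74,77): 3 bp
  [77,90): 13 bp
  [90,105): 15 bp
  [105,116): 11 bp
  [116,123): 7 bp
  [123,129): 6 bp
  [129,148): 19 bp
  [148,152): 4 bp
  [152,157): 5 bp
  [157,162): 5 bp
  [162,175): 13 bp
  [175,182): 7 bp
  [182,201): 19 bp
  [201,206): 5 bp

[3,4,4,5,5,5,5,6,6,6,6,7,7,8,11,11,13,13,14,14,15,19,19]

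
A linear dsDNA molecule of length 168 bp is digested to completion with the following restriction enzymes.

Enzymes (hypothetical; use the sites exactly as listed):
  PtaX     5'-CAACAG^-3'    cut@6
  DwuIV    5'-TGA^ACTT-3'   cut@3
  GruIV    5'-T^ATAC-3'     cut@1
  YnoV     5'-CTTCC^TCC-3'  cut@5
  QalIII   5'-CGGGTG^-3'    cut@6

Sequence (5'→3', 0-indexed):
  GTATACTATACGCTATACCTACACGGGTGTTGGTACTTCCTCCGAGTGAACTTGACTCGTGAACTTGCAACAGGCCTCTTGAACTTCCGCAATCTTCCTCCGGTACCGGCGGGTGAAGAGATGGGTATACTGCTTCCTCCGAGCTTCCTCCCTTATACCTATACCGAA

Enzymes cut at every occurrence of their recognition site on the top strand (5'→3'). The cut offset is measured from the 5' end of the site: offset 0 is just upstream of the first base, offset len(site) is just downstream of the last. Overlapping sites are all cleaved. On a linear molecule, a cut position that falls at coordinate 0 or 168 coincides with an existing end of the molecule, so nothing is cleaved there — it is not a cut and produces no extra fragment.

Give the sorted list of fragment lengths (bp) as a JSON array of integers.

Scan for sites:
  PtaX (CAACAG, off=6): starts [67] → cuts [73]
  DwuIV (TGAACTT, off=3): starts [46, 59, 79] → cuts [49, 62, 82]
  GruIV (TATAC, off=1): starts [1, 6, 13, 125, 153, 159] → cuts [2, 7, 14, 126, 154, 160]
  YnoV (CTTCCTCC, off=5): starts [35, 93, 132, 143] → cuts [40, 98, 137, 148]
  QalIII (CGGGTG, off=6): starts [23, 109] → cuts [29, 115]

All cut coordinates (distinct, sorted): [2, 7, 14, 29, 40, 49, 62, 73, 82, 98, 115, 126, 137, 148, 154, 160]

Fragment lengths:
  [0,2): 2 bp
  [2,7): 5 bp
  [7,14): 7 bp
  [14,29): 15 bp
  [29,40): 11 bp
  [40,49): 9 bp
  [49,62): 13 bp
  [62,73): 11 bp
  [73,82): 9 bp
  [82,98): 16 bp
  [98,115): 17 bp
  [115,126): 11 bp
  [126,137): 11 bp
  [137,148): 11 bp
  [148,154): 6 bp
  [154,160): 6 bp
  [160,168): 8 bp

[2,5,6,6,7,8,9,9,11,11,11,11,11,13,15,16,17]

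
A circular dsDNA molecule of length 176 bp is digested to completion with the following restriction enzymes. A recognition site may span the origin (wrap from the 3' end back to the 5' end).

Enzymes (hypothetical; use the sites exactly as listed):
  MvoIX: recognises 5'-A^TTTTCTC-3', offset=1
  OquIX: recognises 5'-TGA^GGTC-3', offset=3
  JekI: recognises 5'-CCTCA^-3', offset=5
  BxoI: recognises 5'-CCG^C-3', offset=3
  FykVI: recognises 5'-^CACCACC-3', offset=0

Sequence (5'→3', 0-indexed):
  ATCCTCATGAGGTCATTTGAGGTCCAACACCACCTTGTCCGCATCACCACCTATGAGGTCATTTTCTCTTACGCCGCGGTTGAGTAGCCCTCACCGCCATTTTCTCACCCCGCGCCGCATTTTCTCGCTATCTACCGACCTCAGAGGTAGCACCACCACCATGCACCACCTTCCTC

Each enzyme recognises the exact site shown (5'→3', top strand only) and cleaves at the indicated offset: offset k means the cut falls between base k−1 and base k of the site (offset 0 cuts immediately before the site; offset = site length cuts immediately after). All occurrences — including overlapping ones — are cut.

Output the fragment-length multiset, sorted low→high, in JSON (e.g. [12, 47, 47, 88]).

Scan for sites:
  MvoIX (ATTTTCTC, off=1): starts [60, 98, 118] → cuts [61, 99, 119]
  OquIX (TGAGGTC, off=3): starts [7, 17, 53] → cuts [10, 20, 56]
  JekI (CCTCA, off=5): starts [2, 88, 138, 172] → cuts [1, 7, 93, 143]
  BxoI (CCGC, off=3): starts [38, 73, 93, 109, 114] → cuts [41, 76, 96, 112, 117]
  FykVI (CACCACC, off=0): starts [27, 44, 150, 153, 163] → cuts [27, 44, 150, 153, 163]

All cut coordinates (distinct, sorted): [1, 7, 10, 20, 27, 41, 44, 56, 61, 76, 93, 96, 99, 112, 117, 119, 143, 150, 153, 163]

Fragments:
  1→7: 6 bp
  7→10: 3 bp
  10→20: 10 bp
  20→27: 7 bp
  27→41: 14 bp
  41→44: 3 bp
  44→56: 12 bp
  56→61: 5 bp
  61→76: 15 bp
  76→93: 17 bp
  93→96: 3 bp
  96→99: 3 bp
  99→112: 13 bp
  112→117: 5 bp
  117→119: 2 bp
  119→143: 24 bp
  143→150: 7 bp
  150→153: 3 bp
  153→163: 10 bp
  163→1 (wrap): 176-163+1 = 14 bp

[2,3,3,3,3,3,5,5,6,7,7,10,10,12,13,14,14,15,17,24]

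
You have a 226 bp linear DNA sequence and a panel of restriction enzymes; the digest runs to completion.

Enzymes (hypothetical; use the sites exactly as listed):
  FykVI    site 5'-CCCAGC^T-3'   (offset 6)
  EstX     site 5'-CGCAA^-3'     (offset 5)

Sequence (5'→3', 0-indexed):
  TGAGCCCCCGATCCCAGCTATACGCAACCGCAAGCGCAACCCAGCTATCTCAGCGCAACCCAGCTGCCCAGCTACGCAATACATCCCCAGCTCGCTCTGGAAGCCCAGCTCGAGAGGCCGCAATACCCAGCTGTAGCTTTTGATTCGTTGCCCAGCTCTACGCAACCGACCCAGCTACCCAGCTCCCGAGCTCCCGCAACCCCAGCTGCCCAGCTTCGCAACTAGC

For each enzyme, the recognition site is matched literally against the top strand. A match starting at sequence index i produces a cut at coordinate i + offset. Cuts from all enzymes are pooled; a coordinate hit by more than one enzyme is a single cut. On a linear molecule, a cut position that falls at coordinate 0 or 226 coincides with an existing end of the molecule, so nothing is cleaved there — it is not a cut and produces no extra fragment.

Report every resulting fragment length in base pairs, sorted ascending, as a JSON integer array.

[5,6,6,6,6,7,7,7,8,8,8,8,9,9,10,12,13,14,16,18,18,25]

Site scan:
  FykVI CCCAGCT/6: at [12, 39, 58, 66, 85, 103, 125, 150, 169, 177, 200, 208] ⇒ [18, 45, 64, 72, 91, 109, 131, 156, 175, 183, 206, 214]
  EstX CGCAA/5: at [22, 28, 34, 53, 74, 118, 160, 194, 216] ⇒ [27, 33, 39, 58, 79, 123, 165, 199, 221]

All cut coordinates (distinct, sorted): [18, 27, 33, 39, 45, 58, 64, 72, 79, 91, 109, 123, 131, 156, 165, 175, 183, 199, 206, 214, 221]

Fragment lengths:
  [0,18): 18 bp
  [18,27): 9 bp
  [27,33): 6 bp
  [33,39): 6 bp
  [39,45): 6 bp
  [45,58): 13 bp
  [58,64): 6 bp
  [64,72): 8 bp
  [72,79): 7 bp
  [79,91): 12 bp
  [91,109): 18 bp
  [109,123): 14 bp
  [123,131): 8 bp
  [131,156): 25 bp
  [156,165): 9 bp
  [165,175): 10 bp
  [175,183): 8 bp
  [183,199): 16 bp
  [199,206): 7 bp
  [206,214): 8 bp
  [214,221): 7 bp
  [221,226): 5 bp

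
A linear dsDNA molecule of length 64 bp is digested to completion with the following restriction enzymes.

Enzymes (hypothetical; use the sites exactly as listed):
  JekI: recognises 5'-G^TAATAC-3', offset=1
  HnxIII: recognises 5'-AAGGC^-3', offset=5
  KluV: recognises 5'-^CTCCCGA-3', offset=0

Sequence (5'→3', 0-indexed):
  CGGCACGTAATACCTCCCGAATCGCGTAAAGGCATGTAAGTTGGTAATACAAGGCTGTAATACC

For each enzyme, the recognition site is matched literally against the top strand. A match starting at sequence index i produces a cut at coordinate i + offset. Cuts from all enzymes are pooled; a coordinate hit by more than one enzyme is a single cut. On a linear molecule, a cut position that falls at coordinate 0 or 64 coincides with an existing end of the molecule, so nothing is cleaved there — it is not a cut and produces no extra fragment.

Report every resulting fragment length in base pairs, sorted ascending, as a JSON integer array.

Per-enzyme occurrences:
  JekI GTAATAC/1: at [6, 43, 56] ⇒ [7, 44, 57]
  HnxIII AAGGC/5: at [28, 50] ⇒ [33, 55]
  KluV CTCCCGA/0: at [13] ⇒ [13]

Pooled cuts: [7, 13, 33, 44, 55, 57]

Fragment lengths:
  [0,7): 7 bp
  [7,13): 6 bp
  [13,33): 20 bp
  [33,44): 11 bp
  [44,55): 11 bp
  [55,57): 2 bp
  [57,64): 7 bp

[2,6,7,7,11,11,20]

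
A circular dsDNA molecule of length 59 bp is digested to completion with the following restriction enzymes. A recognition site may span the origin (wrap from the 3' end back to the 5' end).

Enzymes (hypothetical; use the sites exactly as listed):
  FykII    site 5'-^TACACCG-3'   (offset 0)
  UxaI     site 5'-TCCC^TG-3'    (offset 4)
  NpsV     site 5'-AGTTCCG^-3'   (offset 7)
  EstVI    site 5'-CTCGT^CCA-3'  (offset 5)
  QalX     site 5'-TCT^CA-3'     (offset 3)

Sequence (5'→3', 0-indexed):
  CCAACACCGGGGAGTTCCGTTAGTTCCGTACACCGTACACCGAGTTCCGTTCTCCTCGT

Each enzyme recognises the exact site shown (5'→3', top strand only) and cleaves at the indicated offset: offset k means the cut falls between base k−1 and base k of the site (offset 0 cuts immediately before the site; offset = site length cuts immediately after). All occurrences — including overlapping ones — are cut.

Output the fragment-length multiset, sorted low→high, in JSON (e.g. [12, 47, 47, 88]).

Scan for sites:
  FykII (TACACCG, off=0): starts [28, 35] → cuts [28, 35]
  UxaI (TCCCTG, off=4): no sites
  NpsV (AGTTCCG, off=7): starts [12, 21, 42] → cuts [19, 28, 49]
  EstVI (CTCGTCCA, off=5): starts [54] → cuts [0]
  QalX (TCTCA, off=3): no sites

All cut coordinates (distinct, sorted): [0, 19, 28, 35, 49]

Fragments:
  0→19: 19 bp
  19→28: 9 bp
  28→35: 7 bp
  35→49: 14 bp
  49→0 (wrap): 59-49+0 = 10 bp

[7,9,10,14,19]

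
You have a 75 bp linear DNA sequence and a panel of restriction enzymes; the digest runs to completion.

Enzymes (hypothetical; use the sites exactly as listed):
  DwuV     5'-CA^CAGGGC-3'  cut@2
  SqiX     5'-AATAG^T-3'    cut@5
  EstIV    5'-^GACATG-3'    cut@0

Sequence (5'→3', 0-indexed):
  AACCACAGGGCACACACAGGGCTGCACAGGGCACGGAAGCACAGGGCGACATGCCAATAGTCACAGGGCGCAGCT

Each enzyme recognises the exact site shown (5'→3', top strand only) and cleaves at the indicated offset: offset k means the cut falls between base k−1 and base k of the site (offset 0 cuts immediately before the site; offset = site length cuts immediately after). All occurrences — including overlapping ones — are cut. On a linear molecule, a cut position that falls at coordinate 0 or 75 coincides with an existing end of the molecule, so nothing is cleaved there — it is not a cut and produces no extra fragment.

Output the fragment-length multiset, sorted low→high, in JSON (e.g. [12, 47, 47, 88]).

Scan for sites:
  DwuV CACAGGGC/2: at [3, 14, 24, 39, 61] ⇒ [5, 16, 26, 41, 63]
  SqiX AATAGT/5: at [55] ⇒ [60]
  EstIV GACATG/0: at [47] ⇒ [47]

Pooled cuts: [5, 16, 26, 41, 47, 60, 63]

Fragments:
  [0,5): 5 bp
  [5,16): 11 bp
  [16,26): 10 bp
  [26,41): 15 bp
  [41,47): 6 bp
  [47,60): 13 bp
  [60,63): 3 bp
  [63,75): 12 bp

[3,5,6,10,11,12,13,15]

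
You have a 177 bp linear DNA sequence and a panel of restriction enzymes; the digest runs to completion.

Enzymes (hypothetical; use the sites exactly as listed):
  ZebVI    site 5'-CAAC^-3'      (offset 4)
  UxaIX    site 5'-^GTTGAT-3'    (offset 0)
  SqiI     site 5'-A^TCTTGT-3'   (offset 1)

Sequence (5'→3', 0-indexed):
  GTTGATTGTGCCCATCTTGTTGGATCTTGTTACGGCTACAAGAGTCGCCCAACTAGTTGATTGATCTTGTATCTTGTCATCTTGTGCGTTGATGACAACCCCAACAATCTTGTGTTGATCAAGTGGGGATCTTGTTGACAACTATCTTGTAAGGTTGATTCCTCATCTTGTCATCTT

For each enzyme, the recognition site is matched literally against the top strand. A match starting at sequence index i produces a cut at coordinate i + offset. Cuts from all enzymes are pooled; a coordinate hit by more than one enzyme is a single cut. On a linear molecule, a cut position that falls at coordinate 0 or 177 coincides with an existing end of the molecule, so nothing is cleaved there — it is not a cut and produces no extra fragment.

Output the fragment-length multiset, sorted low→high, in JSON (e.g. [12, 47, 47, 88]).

Per-enzyme occurrences:
  ZebVI CAAC/4: at [49, 95, 101, 138] ⇒ [53, 99, 105, 142]
  UxaIX GTTGAT/0: at [0, 55, 87, 113, 153] ⇒ [55, 87, 113, 153] (position 0 is a terminus of the linear molecule — no cut)
  SqiI ATCTTGT/1: at [13, 23, 63, 70, 78, 106, 128, 143, 164] ⇒ [14, 24, 64, 71, 79, 107, 129, 144, 165]

All cut coordinates (distinct, sorted): [14, 24, 53, 55, 64, 71, 79, 87, 99, 105, 107, 113, 129, 142, 144, 153, 165]

Fragments:
  [0,14): 14 bp
  [14,24): 10 bp
  [24,53): 29 bp
  [53,55): 2 bp
  [55,64): 9 bp
  [64,71): 7 bp
  [71,79): 8 bp
  [79,87): 8 bp
  [87,99): 12 bp
  [99,105): 6 bp
  [105,107): 2 bp
  [107,113): 6 bp
  [113,129): 16 bp
  [129,142): 13 bp
  [142,144): 2 bp
  [144,153): 9 bp
  [153,165): 12 bp
  [165,177): 12 bp

[2,2,2,6,6,7,8,8,9,9,10,12,12,12,13,14,16,29]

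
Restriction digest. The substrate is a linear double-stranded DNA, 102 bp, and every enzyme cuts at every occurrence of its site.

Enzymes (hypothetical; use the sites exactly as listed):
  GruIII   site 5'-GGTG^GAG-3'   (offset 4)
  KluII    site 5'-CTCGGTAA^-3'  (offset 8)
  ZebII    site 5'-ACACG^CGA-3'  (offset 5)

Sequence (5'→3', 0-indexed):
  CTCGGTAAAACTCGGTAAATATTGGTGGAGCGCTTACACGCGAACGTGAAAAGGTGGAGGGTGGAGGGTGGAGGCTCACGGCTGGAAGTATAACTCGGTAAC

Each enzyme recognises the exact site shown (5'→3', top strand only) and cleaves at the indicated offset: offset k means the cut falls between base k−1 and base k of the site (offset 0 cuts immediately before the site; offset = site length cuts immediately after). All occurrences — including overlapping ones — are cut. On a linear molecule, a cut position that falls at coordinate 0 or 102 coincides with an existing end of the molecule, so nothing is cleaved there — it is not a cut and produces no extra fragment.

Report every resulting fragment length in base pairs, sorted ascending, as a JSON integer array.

Scan for sites:
  GruIII (GGTGGAG, off=4): starts [23, 52, 59, 66] → cuts [27, 56, 63, 70]
  KluII (CTCGGTAA, off=8): starts [0, 10, 93] → cuts [8, 18, 101]
  ZebII (ACACGCGA, off=5): starts [35] → cuts [40]

Pooled cuts: [8, 18, 27, 40, 56, 63, 70, 101]

Fragment lengths:
  [0,8): 8 bp
  [8,18): 10 bp
  [18,27): 9 bp
  [27,40): 13 bp
  [40,56): 16 bp
  [56,63): 7 bp
  [63,70): 7 bp
  [70,101): 31 bp
  [101,102): 1 bp

[1,7,7,8,9,10,13,16,31]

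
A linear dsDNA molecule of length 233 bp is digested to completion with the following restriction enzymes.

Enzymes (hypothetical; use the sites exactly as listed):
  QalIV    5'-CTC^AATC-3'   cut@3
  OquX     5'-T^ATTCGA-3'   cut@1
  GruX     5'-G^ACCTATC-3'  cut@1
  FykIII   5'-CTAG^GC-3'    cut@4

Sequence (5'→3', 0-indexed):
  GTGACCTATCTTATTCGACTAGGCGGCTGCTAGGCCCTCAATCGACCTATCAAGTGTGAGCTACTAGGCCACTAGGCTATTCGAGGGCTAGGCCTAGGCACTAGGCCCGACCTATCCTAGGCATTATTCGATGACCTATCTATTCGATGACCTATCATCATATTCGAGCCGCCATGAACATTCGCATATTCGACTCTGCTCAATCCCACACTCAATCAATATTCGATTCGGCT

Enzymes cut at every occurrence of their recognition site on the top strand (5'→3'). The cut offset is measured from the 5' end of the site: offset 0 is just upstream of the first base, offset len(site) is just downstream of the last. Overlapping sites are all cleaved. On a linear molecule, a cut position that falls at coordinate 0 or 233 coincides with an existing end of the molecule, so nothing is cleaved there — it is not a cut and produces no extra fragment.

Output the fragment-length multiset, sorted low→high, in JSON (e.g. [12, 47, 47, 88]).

Scan for sites:
  QalIV (CTCAATC, off=3): starts [36, 198, 210] → cuts [39, 201, 213]
  OquX (TATTCGA, off=1): starts [11, 77, 124, 140, 160, 186, 219] → cuts [12, 78, 125, 141, 161, 187, 220]
  GruX (GACCTATC, off=1): starts [2, 43, 108, 132, 148] → cuts [3, 44, 109, 133, 149]
  FykIII (CTAGGC, off=4): starts [18, 29, 63, 71, 87, 93, 100, 116] → cuts [22, 33, 67, 75, 91, 97, 104, 120]

Pooled cuts: [3, 12, 22, 33, 39, 44, 67, 75, 78, 91, 97, 104, 109, 120, 125, 133, 141, 149, 161, 187, 201, 213, 220]

Fragment lengths:
  [0,3): 3 bp
  [3,12): 9 bp
  [12,22): 10 bp
  [22,33): 11 bp
  [33,39): 6 bp
  [39,44): 5 bp
  [44,67): 23 bp
  [67,75): 8 bp
  [75,78): 3 bp
  [78,91): 13 bp
  [91,97): 6 bp
  [97,104): 7 bp
  [104,109): 5 bp
  [109,120): 11 bp
  [120,125): 5 bp
  [125,133): 8 bp
  [133,141): 8 bp
  [141,149): 8 bp
  [149,161): 12 bp
  [161,187): 26 bp
  [187,201): 14 bp
  [201,213): 12 bp
  [213,220): 7 bp
  [220,233): 13 bp

[3,3,5,5,5,6,6,7,7,8,8,8,8,9,10,11,11,12,12,13,13,14,23,26]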